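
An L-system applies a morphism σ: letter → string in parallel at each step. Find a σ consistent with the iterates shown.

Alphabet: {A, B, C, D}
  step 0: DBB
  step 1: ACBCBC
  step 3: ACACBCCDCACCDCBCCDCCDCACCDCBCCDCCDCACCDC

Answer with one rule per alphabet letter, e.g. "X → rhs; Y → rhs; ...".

  step 0 ⇒ step 1: DBB ⇒ AC·BC·BC
    B ↦ BC
    D ↦ AC
    A ↦ DDB  (constrained at step 1)
    C ↦ CDC  (constrained at step 1)

A->DDB, B->BC, C->CDC, D->AC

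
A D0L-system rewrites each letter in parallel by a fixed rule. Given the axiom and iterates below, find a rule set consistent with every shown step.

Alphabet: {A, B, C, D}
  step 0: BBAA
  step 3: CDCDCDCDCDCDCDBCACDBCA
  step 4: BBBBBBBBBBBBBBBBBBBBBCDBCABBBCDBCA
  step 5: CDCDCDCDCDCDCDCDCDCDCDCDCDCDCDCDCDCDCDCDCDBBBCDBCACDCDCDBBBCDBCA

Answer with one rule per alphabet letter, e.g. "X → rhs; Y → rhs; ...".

  step 4 ⇒ step 5: BBBBBBBBBBBBBBBBBBBBBCDBCABBBCDBCA ⇒ CD·CD·CD·CD·CD·CD·CD·CD·CD·CD·CD·CD·CD·CD·CD·CD·CD·CD·CD·CD·CD·B·BB·CD·B·CA·CD·CD·CD·B·BB·CD·B·CA
    A ↦ CA
    B ↦ CD
    C ↦ B
    D ↦ BB

A->CA, B->CD, C->B, D->BB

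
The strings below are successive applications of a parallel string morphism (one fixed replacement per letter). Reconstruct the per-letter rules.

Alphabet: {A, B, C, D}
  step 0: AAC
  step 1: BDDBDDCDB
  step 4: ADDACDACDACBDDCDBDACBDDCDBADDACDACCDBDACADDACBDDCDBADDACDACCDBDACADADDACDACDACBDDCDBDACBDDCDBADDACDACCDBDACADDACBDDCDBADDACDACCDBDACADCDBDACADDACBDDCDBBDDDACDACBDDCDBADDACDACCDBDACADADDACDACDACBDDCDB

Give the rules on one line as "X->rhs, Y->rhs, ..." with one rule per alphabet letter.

  step 0 ⇒ step 1: AAC ⇒ BDD·BDD·CDB
    A ↦ BDD
    C ↦ CDB
    B ↦ AD  (constrained at step 1)
    D ↦ DAC  (constrained at step 1)

A->BDD, B->AD, C->CDB, D->DAC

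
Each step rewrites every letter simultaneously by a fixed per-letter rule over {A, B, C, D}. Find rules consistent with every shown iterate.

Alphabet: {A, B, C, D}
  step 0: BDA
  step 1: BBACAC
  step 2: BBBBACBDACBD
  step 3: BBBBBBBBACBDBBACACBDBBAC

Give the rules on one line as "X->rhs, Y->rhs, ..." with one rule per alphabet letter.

A->AC, B->BB, C->BD, D->AC

  step 2 ⇒ step 3: BBBBACBDACBD ⇒ BB·BB·BB·BB·AC·BD·BB·AC·AC·BD·BB·AC
    A ↦ AC
    B ↦ BB
    C ↦ BD
    D ↦ AC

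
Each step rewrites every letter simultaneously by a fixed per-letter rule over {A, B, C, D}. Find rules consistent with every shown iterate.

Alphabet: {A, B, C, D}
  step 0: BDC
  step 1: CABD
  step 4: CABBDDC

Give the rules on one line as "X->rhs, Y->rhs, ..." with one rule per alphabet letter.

  step 0 ⇒ step 1: BDC ⇒ CA·B·D
    B ↦ CA
    C ↦ D
    D ↦ B
    A ↦ C  (constrained at step 1)

A->C, B->CA, C->D, D->B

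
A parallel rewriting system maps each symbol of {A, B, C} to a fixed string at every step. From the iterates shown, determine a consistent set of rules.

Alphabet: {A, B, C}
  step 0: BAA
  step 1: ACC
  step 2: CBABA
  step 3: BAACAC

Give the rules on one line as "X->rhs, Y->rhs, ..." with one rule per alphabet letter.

  step 2 ⇒ step 3: CBABA ⇒ BA·A·C·A·C
    A ↦ C
    B ↦ A
    C ↦ BA

A->C, B->A, C->BA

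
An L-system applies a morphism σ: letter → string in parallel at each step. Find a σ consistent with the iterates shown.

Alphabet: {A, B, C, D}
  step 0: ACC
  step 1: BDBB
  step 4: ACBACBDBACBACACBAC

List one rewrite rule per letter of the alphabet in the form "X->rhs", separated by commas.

  step 0 ⇒ step 1: ACC ⇒ BD·B·B
    A ↦ BD
    C ↦ B
    B ↦ AC  (constrained at step 1)
    D ↦ B  (constrained at step 1)

A->BD, B->AC, C->B, D->B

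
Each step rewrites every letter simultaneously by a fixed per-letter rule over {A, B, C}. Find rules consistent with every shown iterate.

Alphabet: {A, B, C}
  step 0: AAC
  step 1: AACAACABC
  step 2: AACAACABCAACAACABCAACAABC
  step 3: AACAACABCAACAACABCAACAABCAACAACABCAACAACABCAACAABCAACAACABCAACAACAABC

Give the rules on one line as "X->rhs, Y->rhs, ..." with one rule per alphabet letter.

A->AAC, B->A, C->ABC

  step 2 ⇒ step 3: AACAACABCAACAACABCAACAABC ⇒ AAC·AAC·ABC·AAC·AAC·ABC·AAC·A·ABC·AAC·AAC·ABC·AAC·AAC·ABC·AAC·A·ABC·AAC·AAC·ABC·AAC·AAC·A·ABC
    A ↦ AAC
    B ↦ A
    C ↦ ABC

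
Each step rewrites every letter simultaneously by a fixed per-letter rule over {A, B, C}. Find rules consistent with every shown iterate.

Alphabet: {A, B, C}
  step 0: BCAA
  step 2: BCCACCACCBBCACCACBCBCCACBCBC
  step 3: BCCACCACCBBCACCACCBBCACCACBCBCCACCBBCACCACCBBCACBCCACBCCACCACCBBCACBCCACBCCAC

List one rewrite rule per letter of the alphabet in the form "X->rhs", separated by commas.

A->CBB, B->BC, C->CAC

  step 2 ⇒ step 3: BCCACCACCBBCACCACBCBCCACBCBC ⇒ BC·CAC·CAC·CBB·CAC·CAC·CBB·CAC·CAC·BC·BC·CAC·CBB·CAC·CAC·CBB·CAC·BC·CAC·BC·CAC·CAC·CBB·CAC·BC·CAC·BC·CAC
    A ↦ CBB
    B ↦ BC
    C ↦ CAC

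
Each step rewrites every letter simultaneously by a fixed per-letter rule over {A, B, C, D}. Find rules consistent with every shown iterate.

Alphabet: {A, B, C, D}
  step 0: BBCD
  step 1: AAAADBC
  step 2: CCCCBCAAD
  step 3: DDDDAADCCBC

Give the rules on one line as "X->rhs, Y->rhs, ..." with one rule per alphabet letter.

A->C, B->AA, C->D, D->BC

  step 2 ⇒ step 3: CCCCBCAAD ⇒ D·D·D·D·AA·D·C·C·BC
    A ↦ C
    B ↦ AA
    C ↦ D
    D ↦ BC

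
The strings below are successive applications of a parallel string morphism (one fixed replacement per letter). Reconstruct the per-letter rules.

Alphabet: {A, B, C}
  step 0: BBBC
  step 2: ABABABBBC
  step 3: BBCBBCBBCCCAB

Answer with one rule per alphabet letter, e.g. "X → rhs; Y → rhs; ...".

  step 2 ⇒ step 3: ABABABBBC ⇒ BB·C·BB·C·BB·C·C·C·AB
    A ↦ BB
    B ↦ C
    C ↦ AB

A->BB, B->C, C->AB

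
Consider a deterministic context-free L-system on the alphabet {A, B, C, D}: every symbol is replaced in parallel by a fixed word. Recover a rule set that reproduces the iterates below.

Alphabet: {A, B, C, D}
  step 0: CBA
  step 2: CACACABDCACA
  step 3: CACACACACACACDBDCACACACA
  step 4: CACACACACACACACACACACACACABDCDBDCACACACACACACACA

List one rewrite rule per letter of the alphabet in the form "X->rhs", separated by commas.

  step 3 ⇒ step 4: CACACACACACACDBDCACACACA ⇒ CA·CA·CA·CA·CA·CA·CA·CA·CA·CA·CA·CA·CA·BD·CD·BD·CA·CA·CA·CA·CA·CA·CA·CA
    A ↦ CA
    B ↦ CD
    C ↦ CA
    D ↦ BD

A->CA, B->CD, C->CA, D->BD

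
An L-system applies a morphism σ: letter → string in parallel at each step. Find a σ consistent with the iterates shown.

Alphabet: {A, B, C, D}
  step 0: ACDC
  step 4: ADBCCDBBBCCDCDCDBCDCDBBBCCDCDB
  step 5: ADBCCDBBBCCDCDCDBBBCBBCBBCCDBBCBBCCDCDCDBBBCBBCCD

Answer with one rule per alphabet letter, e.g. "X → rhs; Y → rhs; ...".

A->AD, B->CD, C->B, D->BC

  step 4 ⇒ step 5: ADBCCDBBBCCDCDCDBCDCDBBBCCDCDB ⇒ AD·BC·CD·B·B·BC·CD·CD·CD·B·B·BC·B·BC·B·BC·CD·B·BC·B·BC·CD·CD·CD·B·B·BC·B·BC·CD
    A ↦ AD
    B ↦ CD
    C ↦ B
    D ↦ BC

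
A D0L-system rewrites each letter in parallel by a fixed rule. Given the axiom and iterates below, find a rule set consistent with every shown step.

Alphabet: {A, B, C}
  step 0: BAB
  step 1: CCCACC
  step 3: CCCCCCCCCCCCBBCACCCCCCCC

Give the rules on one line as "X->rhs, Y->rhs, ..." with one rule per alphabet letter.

A->CA, B->CC, C->BB

  step 0 ⇒ step 1: BAB ⇒ CC·CA·CC
    A ↦ CA
    B ↦ CC
    C ↦ BB  (constrained at step 1)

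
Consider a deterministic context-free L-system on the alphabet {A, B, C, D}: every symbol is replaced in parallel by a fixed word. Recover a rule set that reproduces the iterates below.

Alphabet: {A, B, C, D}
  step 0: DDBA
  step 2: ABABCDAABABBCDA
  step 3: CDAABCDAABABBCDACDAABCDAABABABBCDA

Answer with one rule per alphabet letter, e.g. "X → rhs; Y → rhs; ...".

  step 2 ⇒ step 3: ABABCDAABABBCDA ⇒ CDA·AB·CDA·AB·AB·B·CDA·CDA·AB·CDA·AB·AB·AB·B·CDA
    A ↦ CDA
    B ↦ AB
    C ↦ AB
    D ↦ B

A->CDA, B->AB, C->AB, D->B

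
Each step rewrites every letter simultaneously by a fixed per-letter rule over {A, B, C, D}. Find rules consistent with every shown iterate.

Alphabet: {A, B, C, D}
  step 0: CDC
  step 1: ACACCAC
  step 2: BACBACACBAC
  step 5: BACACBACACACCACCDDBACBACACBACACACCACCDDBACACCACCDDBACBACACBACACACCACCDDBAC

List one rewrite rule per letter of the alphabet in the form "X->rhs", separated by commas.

A->B, B->DD, C->AC, D->ACC

  step 1 ⇒ step 2: ACACCAC ⇒ B·AC·B·AC·AC·B·AC
    A ↦ B
    C ↦ AC
    B ↦ DD  (constrained at step 2)
  step 0 ⇒ step 1: CDC ⇒ AC·ACC·AC
    D ↦ ACC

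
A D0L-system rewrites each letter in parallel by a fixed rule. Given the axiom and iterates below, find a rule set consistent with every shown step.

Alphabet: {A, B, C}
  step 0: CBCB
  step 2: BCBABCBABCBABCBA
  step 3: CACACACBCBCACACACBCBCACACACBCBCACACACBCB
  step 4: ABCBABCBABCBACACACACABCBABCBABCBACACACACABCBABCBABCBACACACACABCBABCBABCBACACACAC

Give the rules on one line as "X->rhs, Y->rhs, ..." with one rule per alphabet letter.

A->BCB, B->CAC, C->A

  step 3 ⇒ step 4: CACACACBCBCACACACBCBCACACACBCBCACACACBCB ⇒ A·BCB·A·BCB·A·BCB·A·CAC·A·CAC·A·BCB·A·BCB·A·BCB·A·CAC·A·CAC·A·BCB·A·BCB·A·BCB·A·CAC·A·CAC·A·BCB·A·BCB·A·BCB·A·CAC·A·CAC
    A ↦ BCB
    B ↦ CAC
    C ↦ A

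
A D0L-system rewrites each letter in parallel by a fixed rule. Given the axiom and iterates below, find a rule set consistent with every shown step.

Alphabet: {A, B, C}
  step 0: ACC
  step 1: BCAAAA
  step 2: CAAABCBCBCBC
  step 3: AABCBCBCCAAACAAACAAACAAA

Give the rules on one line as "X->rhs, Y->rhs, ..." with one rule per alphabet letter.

  step 2 ⇒ step 3: CAAABCBCBCBC ⇒ AA·BC·BC·BC·CA·AA·CA·AA·CA·AA·CA·AA
    A ↦ BC
    B ↦ CA
    C ↦ AA

A->BC, B->CA, C->AA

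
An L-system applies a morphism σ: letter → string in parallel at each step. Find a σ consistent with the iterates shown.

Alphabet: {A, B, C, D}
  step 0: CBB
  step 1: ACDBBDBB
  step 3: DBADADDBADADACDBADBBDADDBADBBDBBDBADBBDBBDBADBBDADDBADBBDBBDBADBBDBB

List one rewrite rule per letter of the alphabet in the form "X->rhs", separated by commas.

  step 0 ⇒ step 1: CBB ⇒ AC·DBB·DBB
    B ↦ DBB
    C ↦ AC
    A ↦ DAD  (constrained at step 1)
    D ↦ DBA  (constrained at step 1)

A->DAD, B->DBB, C->AC, D->DBA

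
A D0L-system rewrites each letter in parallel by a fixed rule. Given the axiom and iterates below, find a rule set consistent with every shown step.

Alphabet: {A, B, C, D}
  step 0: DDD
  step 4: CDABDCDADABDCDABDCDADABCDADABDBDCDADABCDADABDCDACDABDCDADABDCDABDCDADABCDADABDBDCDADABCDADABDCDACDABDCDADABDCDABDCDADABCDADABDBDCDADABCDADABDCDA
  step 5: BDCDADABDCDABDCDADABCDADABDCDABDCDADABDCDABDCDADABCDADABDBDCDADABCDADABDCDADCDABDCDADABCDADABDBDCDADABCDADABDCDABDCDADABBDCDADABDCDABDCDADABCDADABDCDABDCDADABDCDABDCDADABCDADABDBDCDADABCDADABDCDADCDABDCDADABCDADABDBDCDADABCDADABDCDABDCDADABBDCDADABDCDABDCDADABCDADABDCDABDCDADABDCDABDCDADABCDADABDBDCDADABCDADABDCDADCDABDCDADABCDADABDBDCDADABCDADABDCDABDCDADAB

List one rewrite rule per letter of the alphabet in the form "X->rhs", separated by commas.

  step 4 ⇒ step 5: CDABDCDADABDCDABDCDADABCDADABDBDCDADABCDADABDCDACDABDCDADABDCDABDCDADABCDADABDBDCDADABCDADABDCDACDABDCDADABDCDABDCDADABCDADABDBDCDADABCDADABDCDA ⇒ BD·CDA·DAB·D·CDA·BD·CDA·DAB·CDA·DAB·D·CDA·BD·CDA·DAB·D·CDA·BD·CDA·DAB·CDA·DAB·D·BD·CDA·DAB·CDA·DAB·D·CDA·D·CDA·BD·CDA·DAB·CDA·DAB·D·BD·CDA·DAB·CDA·DAB·D·CDA·BD·CDA·DAB·BD·CDA·DAB·D·CDA·BD·CDA·DAB·CDA·DAB·D·CDA·BD·CDA·DAB·D·CDA·BD·CDA·DAB·CDA·DAB·D·BD·CDA·DAB·CDA·DAB·D·CDA·D·CDA·BD·CDA·DAB·CDA·DAB·D·BD·CDA·DAB·CDA·DAB·D·CDA·BD·CDA·DAB·BD·CDA·DAB·D·CDA·BD·CDA·DAB·CDA·DAB·D·CDA·BD·CDA·DAB·D·CDA·BD·CDA·DAB·CDA·DAB·D·BD·CDA·DAB·CDA·DAB·D·CDA·D·CDA·BD·CDA·DAB·CDA·DAB·D·BD·CDA·DAB·CDA·DAB·D·CDA·BD·CDA·DAB
    A ↦ DAB
    B ↦ D
    C ↦ BD
    D ↦ CDA

A->DAB, B->D, C->BD, D->CDA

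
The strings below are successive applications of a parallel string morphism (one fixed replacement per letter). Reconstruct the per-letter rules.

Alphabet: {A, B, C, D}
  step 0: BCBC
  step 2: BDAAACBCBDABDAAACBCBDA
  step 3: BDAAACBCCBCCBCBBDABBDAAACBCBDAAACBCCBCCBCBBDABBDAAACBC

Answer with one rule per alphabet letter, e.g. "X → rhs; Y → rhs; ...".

  step 2 ⇒ step 3: BDAAACBCBDABDAAACBCBDA ⇒ BDA·AA·CBC·CBC·CBC·B·BDA·B·BDA·AA·CBC·BDA·AA·CBC·CBC·CBC·B·BDA·B·BDA·AA·CBC
    A ↦ CBC
    B ↦ BDA
    C ↦ B
    D ↦ AA

A->CBC, B->BDA, C->B, D->AA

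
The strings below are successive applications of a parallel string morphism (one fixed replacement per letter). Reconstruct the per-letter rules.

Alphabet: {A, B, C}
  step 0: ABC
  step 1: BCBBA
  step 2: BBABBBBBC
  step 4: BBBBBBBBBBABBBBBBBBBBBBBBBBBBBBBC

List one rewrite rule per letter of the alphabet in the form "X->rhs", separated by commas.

A->BC, B->BB, C->A

  step 1 ⇒ step 2: BCBBA ⇒ BB·A·BB·BB·BC
    A ↦ BC
    B ↦ BB
    C ↦ A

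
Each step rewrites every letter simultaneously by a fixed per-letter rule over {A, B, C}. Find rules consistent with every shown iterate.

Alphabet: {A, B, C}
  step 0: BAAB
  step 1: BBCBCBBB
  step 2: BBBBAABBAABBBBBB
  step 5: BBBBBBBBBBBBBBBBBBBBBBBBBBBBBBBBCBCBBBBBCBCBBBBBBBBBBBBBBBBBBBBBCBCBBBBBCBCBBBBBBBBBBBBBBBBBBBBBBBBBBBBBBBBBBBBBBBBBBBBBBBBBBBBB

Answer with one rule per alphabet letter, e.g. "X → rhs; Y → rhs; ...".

A->CB, B->BB, C->AA

  step 1 ⇒ step 2: BBCBCBBB ⇒ BB·BB·AA·BB·AA·BB·BB·BB
    B ↦ BB
    C ↦ AA
  step 0 ⇒ step 1: BAAB ⇒ BB·CB·CB·BB
    A ↦ CB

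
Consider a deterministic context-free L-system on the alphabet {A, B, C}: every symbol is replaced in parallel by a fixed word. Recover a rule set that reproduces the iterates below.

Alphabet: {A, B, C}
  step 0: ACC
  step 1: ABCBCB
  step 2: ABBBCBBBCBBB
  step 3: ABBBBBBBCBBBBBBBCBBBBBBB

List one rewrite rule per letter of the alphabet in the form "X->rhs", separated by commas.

  step 2 ⇒ step 3: ABBBCBBBCBBB ⇒ AB·BB·BB·BB·CB·BB·BB·BB·CB·BB·BB·BB
    A ↦ AB
    B ↦ BB
    C ↦ CB

A->AB, B->BB, C->CB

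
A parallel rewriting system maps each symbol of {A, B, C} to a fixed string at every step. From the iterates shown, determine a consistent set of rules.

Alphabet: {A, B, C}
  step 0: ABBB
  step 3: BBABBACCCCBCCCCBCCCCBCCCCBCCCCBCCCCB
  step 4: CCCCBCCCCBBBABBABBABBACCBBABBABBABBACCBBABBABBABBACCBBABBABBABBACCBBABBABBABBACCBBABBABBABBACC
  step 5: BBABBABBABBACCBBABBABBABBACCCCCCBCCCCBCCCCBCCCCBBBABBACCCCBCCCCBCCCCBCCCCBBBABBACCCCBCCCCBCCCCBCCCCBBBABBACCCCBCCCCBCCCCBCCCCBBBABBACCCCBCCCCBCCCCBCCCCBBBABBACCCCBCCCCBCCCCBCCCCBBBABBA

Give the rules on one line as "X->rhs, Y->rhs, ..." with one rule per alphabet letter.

  step 4 ⇒ step 5: CCCCBCCCCBBBABBABBABBACCBBABBABBABBACCBBABBABBABBACCBBABBABBABBACCBBABBABBABBACCBBABBABBABBACC ⇒ BBA·BBA·BBA·BBA·CC·BBA·BBA·BBA·BBA·CC·CC·CC·B·CC·CC·B·CC·CC·B·CC·CC·B·BBA·BBA·CC·CC·B·CC·CC·B·CC·CC·B·CC·CC·B·BBA·BBA·CC·CC·B·CC·CC·B·CC·CC·B·CC·CC·B·BBA·BBA·CC·CC·B·CC·CC·B·CC·CC·B·CC·CC·B·BBA·BBA·CC·CC·B·CC·CC·B·CC·CC·B·CC·CC·B·BBA·BBA·CC·CC·B·CC·CC·B·CC·CC·B·CC·CC·B·BBA·BBA
    A ↦ B
    B ↦ CC
    C ↦ BBA

A->B, B->CC, C->BBA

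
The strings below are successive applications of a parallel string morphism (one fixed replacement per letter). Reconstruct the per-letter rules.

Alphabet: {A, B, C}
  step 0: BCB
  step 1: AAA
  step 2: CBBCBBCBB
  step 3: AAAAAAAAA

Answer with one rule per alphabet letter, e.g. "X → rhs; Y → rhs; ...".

  step 2 ⇒ step 3: CBBCBBCBB ⇒ A·A·A·A·A·A·A·A·A
    B ↦ A
    C ↦ A
  step 1 ⇒ step 2: AAA ⇒ CBB·CBB·CBB
    A ↦ CBB

A->CBB, B->A, C->A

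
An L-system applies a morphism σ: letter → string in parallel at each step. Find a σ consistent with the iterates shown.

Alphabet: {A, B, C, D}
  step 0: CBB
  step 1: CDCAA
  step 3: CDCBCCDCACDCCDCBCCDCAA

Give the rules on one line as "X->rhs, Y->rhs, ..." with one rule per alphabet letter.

A->B, B->A, C->CDC, D->BC

  step 0 ⇒ step 1: CBB ⇒ CDC·A·A
    B ↦ A
    C ↦ CDC
    A ↦ B  (constrained at step 1)
    D ↦ BC  (constrained at step 1)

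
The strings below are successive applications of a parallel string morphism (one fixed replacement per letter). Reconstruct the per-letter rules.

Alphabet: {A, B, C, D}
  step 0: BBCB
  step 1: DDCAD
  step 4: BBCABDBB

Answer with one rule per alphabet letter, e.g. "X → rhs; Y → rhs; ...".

A->B, B->D, C->CA, D->B

  step 0 ⇒ step 1: BBCB ⇒ D·D·CA·D
    B ↦ D
    C ↦ CA
    A ↦ B  (constrained at step 1)
    D ↦ B  (constrained at step 1)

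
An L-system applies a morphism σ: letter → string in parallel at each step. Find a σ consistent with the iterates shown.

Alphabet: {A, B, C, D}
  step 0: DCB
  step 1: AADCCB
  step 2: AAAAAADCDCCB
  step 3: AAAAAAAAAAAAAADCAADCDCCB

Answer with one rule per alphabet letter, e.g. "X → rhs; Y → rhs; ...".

A->AA, B->CB, C->DC, D->AA

  step 2 ⇒ step 3: AAAAAADCDCCB ⇒ AA·AA·AA·AA·AA·AA·AA·DC·AA·DC·DC·CB
    A ↦ AA
    B ↦ CB
    C ↦ DC
    D ↦ AA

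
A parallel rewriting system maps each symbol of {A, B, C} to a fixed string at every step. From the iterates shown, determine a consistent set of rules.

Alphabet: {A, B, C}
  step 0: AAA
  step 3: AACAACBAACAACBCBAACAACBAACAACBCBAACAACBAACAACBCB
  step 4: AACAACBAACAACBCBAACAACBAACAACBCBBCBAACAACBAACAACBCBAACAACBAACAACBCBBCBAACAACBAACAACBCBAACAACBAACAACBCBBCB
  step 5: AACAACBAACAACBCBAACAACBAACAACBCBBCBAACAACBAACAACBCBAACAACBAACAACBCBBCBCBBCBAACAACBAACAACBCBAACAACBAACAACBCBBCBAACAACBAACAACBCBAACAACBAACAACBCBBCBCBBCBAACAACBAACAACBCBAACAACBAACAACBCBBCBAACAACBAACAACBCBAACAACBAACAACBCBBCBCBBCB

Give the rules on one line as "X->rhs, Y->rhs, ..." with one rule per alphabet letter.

A->AAC, B->CB, C->B

  step 4 ⇒ step 5: AACAACBAACAACBCBAACAACBAACAACBCBBCBAACAACBAACAACBCBAACAACBAACAACBCBBCBAACAACBAACAACBCBAACAACBAACAACBCBBCB ⇒ AAC·AAC·B·AAC·AAC·B·CB·AAC·AAC·B·AAC·AAC·B·CB·B·CB·AAC·AAC·B·AAC·AAC·B·CB·AAC·AAC·B·AAC·AAC·B·CB·B·CB·CB·B·CB·AAC·AAC·B·AAC·AAC·B·CB·AAC·AAC·B·AAC·AAC·B·CB·B·CB·AAC·AAC·B·AAC·AAC·B·CB·AAC·AAC·B·AAC·AAC·B·CB·B·CB·CB·B·CB·AAC·AAC·B·AAC·AAC·B·CB·AAC·AAC·B·AAC·AAC·B·CB·B·CB·AAC·AAC·B·AAC·AAC·B·CB·AAC·AAC·B·AAC·AAC·B·CB·B·CB·CB·B·CB
    A ↦ AAC
    B ↦ CB
    C ↦ B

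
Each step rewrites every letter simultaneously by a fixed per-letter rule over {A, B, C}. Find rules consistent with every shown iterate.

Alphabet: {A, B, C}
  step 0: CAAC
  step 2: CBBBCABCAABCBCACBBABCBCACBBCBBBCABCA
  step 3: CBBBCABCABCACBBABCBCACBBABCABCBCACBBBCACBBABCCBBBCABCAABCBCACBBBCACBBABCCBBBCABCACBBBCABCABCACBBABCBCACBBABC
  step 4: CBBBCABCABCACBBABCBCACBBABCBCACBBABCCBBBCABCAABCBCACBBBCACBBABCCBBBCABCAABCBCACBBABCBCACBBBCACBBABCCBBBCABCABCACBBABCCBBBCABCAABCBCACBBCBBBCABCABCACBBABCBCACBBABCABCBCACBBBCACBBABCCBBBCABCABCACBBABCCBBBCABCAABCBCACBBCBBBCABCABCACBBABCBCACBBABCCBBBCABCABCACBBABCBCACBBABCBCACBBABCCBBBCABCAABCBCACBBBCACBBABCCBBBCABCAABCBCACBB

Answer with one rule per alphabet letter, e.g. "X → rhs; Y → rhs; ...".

  step 3 ⇒ step 4: CBBBCABCABCACBBABCBCACBBABCABCBCACBBBCACBBABCCBBBCABCAABCBCACBBBCACBBABCCBBBCABCACBBBCABCABCACBBABCBCACBBABC ⇒ CBB·BCA·BCA·BCA·CBB·ABC·BCA·CBB·ABC·BCA·CBB·ABC·CBB·BCA·BCA·ABC·BCA·CBB·BCA·CBB·ABC·CBB·BCA·BCA·ABC·BCA·CBB·ABC·BCA·CBB·BCA·CBB·ABC·CBB·BCA·BCA·BCA·CBB·ABC·CBB·BCA·BCA·ABC·BCA·CBB·CBB·BCA·BCA·BCA·CBB·ABC·BCA·CBB·ABC·ABC·BCA·CBB·BCA·CBB·ABC·CBB·BCA·BCA·BCA·CBB·ABC·CBB·BCA·BCA·ABC·BCA·CBB·CBB·BCA·BCA·BCA·CBB·ABC·BCA·CBB·ABC·CBB·BCA·BCA·BCA·CBB·ABC·BCA·CBB·ABC·BCA·CBB·ABC·CBB·BCA·BCA·ABC·BCA·CBB·BCA·CBB·ABC·CBB·BCA·BCA·ABC·BCA·CBB
    A ↦ ABC
    B ↦ BCA
    C ↦ CBB

A->ABC, B->BCA, C->CBB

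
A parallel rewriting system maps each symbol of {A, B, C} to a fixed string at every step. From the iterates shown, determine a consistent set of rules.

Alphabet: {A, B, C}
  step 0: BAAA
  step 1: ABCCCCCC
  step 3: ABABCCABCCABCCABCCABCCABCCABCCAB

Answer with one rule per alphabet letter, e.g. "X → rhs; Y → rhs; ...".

  step 0 ⇒ step 1: BAAA ⇒ AB·CC·CC·CC
    A ↦ CC
    B ↦ AB
    C ↦ AB  (constrained at step 1)

A->CC, B->AB, C->AB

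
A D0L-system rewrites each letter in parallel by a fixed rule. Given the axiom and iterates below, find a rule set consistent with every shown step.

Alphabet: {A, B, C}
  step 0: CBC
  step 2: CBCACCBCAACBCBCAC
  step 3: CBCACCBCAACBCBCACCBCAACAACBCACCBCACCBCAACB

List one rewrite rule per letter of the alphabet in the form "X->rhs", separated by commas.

  step 2 ⇒ step 3: CBCACCBCAACBCBCAC ⇒ CB·CAC·CB·CAA·CB·CB·CAC·CB·CAA·CAA·CB·CAC·CB·CAC·CB·CAA·CB
    A ↦ CAA
    B ↦ CAC
    C ↦ CB

A->CAA, B->CAC, C->CB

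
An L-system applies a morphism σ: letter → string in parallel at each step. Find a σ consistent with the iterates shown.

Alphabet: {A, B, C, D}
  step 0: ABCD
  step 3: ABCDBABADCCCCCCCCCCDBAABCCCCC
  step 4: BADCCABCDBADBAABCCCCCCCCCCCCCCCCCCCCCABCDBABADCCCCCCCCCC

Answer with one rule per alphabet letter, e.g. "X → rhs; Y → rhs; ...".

  step 3 ⇒ step 4: ABCDBABADCCCCCCCCCCDBAABCCCCC ⇒ BA·D·CC·ABC·D·BA·D·BA·ABC·CC·CC·CC·CC·CC·CC·CC·CC·CC·CC·ABC·D·BA·BA·D·CC·CC·CC·CC·CC
    A ↦ BA
    B ↦ D
    C ↦ CC
    D ↦ ABC

A->BA, B->D, C->CC, D->ABC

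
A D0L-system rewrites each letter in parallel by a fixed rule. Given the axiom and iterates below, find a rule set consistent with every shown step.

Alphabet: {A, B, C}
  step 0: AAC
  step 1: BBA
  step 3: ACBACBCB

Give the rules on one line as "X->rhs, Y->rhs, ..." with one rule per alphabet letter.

  step 0 ⇒ step 1: AAC ⇒ B·B·A
    A ↦ B
    C ↦ A
    B ↦ CB  (constrained at step 1)

A->B, B->CB, C->A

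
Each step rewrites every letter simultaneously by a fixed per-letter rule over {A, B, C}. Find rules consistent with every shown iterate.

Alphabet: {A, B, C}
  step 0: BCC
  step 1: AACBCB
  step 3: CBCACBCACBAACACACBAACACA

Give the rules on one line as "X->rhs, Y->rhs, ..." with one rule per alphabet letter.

A->CA, B->AA, C->CB

  step 0 ⇒ step 1: BCC ⇒ AA·CB·CB
    B ↦ AA
    C ↦ CB
    A ↦ CA  (constrained at step 1)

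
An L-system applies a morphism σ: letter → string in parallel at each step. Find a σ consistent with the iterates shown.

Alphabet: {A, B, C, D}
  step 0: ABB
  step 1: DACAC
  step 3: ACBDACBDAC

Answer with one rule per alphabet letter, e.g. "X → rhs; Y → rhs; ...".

  step 0 ⇒ step 1: ABB ⇒ D·AC·AC
    A ↦ D
    B ↦ AC
    C ↦ AC  (constrained at step 1)
    D ↦ B  (constrained at step 1)

A->D, B->AC, C->AC, D->B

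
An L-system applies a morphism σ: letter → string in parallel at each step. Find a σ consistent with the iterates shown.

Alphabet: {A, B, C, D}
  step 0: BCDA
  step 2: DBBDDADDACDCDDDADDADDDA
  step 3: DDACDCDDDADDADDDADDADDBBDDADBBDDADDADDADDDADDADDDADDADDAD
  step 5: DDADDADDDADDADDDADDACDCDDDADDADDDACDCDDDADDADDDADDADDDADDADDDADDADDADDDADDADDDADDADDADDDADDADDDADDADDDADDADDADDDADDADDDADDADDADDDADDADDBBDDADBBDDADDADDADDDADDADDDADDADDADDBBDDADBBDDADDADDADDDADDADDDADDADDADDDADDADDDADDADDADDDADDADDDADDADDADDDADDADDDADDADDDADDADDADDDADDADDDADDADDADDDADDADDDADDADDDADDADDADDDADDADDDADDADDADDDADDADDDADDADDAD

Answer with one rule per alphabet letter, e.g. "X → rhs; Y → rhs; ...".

  step 2 ⇒ step 3: DBBDDADDACDCDDDADDADDDA ⇒ DDA·CD·CD·DDA·DDA·D·DDA·DDA·D·DBB·DDA·DBB·DDA·DDA·DDA·D·DDA·DDA·D·DDA·DDA·DDA·D
    A ↦ D
    B ↦ CD
    C ↦ DBB
    D ↦ DDA

A->D, B->CD, C->DBB, D->DDA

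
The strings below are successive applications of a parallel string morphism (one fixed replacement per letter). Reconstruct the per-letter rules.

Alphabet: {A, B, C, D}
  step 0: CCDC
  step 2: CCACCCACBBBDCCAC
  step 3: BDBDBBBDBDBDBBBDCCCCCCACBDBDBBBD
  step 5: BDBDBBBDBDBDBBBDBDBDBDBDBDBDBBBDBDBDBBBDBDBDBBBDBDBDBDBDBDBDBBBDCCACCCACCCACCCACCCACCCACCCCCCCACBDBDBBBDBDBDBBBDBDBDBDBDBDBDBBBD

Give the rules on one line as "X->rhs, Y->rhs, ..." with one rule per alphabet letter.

A->BB, B->CC, C->BD, D->AC

  step 2 ⇒ step 3: CCACCCACBBBDCCAC ⇒ BD·BD·BB·BD·BD·BD·BB·BD·CC·CC·CC·AC·BD·BD·BB·BD
    A ↦ BB
    B ↦ CC
    C ↦ BD
    D ↦ AC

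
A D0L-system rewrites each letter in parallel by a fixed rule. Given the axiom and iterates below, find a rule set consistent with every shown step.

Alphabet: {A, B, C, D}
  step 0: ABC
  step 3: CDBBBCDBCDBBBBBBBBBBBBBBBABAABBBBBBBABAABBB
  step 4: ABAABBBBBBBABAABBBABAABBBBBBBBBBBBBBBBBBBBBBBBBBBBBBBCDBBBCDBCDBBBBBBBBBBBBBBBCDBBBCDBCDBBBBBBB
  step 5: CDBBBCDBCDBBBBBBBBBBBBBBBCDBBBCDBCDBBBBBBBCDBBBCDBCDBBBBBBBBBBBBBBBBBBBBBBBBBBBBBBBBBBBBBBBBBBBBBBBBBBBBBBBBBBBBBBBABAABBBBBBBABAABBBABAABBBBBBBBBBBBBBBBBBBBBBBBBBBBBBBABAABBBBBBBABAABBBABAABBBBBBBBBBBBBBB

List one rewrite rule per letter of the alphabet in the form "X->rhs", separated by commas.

A->CDB, B->BB, C->ABA, D->AB

  step 4 ⇒ step 5: ABAABBBBBBBABAABBBABAABBBBBBBBBBBBBBBBBBBBBBBBBBBBBBBCDBBBCDBCDBBBBBBBBBBBBBBBCDBBBCDBCDBBBBBBB ⇒ CDB·BB·CDB·CDB·BB·BB·BB·BB·BB·BB·BB·CDB·BB·CDB·CDB·BB·BB·BB·CDB·BB·CDB·CDB·BB·BB·BB·BB·BB·BB·BB·BB·BB·BB·BB·BB·BB·BB·BB·BB·BB·BB·BB·BB·BB·BB·BB·BB·BB·BB·BB·BB·BB·BB·BB·ABA·AB·BB·BB·BB·ABA·AB·BB·ABA·AB·BB·BB·BB·BB·BB·BB·BB·BB·BB·BB·BB·BB·BB·BB·BB·ABA·AB·BB·BB·BB·ABA·AB·BB·ABA·AB·BB·BB·BB·BB·BB·BB·BB
    A ↦ CDB
    B ↦ BB
    C ↦ ABA
    D ↦ AB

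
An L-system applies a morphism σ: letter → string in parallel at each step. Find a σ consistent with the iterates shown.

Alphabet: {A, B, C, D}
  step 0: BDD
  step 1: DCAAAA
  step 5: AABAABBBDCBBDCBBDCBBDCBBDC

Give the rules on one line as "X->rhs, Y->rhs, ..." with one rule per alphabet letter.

A->B, B->DC, C->B, D->AA

  step 0 ⇒ step 1: BDD ⇒ DC·AA·AA
    B ↦ DC
    D ↦ AA
    A ↦ B  (constrained at step 1)
    C ↦ B  (constrained at step 1)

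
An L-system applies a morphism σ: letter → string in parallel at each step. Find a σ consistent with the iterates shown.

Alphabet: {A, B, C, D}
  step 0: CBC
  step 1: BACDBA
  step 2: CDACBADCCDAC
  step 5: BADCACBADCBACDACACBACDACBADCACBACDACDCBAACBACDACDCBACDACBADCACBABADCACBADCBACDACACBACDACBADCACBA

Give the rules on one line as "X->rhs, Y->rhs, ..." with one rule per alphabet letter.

  step 1 ⇒ step 2: BACDBA ⇒ CD·AC·BA·DC·CD·AC
    A ↦ AC
    B ↦ CD
    C ↦ BA
    D ↦ DC

A->AC, B->CD, C->BA, D->DC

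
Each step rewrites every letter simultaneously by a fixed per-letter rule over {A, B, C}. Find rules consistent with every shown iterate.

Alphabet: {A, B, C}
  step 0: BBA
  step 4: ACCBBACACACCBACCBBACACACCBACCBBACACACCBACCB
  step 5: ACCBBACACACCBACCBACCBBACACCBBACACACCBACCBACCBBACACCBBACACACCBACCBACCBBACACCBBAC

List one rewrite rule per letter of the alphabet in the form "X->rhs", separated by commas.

  step 4 ⇒ step 5: ACCBBACACACCBACCBBACACACCBACCBBACACACCBACCB ⇒ ACC·B·B·AC·AC·ACC·B·ACC·B·ACC·B·B·AC·ACC·B·B·AC·AC·ACC·B·ACC·B·ACC·B·B·AC·ACC·B·B·AC·AC·ACC·B·ACC·B·ACC·B·B·AC·ACC·B·B·AC
    A ↦ ACC
    B ↦ AC
    C ↦ B

A->ACC, B->AC, C->B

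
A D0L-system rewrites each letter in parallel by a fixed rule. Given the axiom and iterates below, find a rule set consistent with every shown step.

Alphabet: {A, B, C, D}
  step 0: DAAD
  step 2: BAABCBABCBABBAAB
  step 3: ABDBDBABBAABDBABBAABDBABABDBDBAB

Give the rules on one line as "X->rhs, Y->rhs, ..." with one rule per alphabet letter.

  step 2 ⇒ step 3: BAABCBABCBABBAAB ⇒ AB·DB·DB·AB·BA·AB·DB·AB·BA·AB·DB·AB·AB·DB·DB·AB
    A ↦ DB
    B ↦ AB
    C ↦ BA
    D ↦ CB  (constrained at step 0)

A->DB, B->AB, C->BA, D->CB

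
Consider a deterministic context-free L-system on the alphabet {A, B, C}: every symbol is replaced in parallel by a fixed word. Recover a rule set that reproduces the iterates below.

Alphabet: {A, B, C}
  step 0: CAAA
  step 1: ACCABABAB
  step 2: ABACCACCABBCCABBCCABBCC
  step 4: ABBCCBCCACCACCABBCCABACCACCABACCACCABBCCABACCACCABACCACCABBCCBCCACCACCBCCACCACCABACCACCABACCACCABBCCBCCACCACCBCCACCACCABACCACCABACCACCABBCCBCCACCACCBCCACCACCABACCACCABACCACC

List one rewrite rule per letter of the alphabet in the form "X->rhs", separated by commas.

A->AB, B->BCC, C->ACC

  step 1 ⇒ step 2: ACCABABAB ⇒ AB·ACC·ACC·AB·BCC·AB·BCC·AB·BCC
    A ↦ AB
    B ↦ BCC
    C ↦ ACC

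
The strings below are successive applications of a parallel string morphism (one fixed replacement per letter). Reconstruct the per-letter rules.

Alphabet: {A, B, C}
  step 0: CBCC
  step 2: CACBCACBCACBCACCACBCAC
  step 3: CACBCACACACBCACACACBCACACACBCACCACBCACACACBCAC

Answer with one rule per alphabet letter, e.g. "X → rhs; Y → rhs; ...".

A->B, B->A, C->CAC

  step 2 ⇒ step 3: CACBCACBCACBCACCACBCAC ⇒ CAC·B·CAC·A·CAC·B·CAC·A·CAC·B·CAC·A·CAC·B·CAC·CAC·B·CAC·A·CAC·B·CAC
    A ↦ B
    B ↦ A
    C ↦ CAC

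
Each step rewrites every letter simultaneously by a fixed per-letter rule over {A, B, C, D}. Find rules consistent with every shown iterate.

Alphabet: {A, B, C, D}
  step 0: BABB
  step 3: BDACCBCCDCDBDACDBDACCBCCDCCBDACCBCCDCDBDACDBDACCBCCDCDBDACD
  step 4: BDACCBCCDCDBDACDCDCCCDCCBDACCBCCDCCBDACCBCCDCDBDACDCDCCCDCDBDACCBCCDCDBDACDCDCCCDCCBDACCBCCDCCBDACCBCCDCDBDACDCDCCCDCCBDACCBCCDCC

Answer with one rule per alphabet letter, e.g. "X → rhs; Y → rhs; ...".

  step 3 ⇒ step 4: BDACCBCCDCDBDACDBDACCBCCDCCBDACCBCCDCDBDACDBDACCBCCDCDBDACD ⇒ BDA·CC·BC·CD·CD·BDA·CD·CD·CC·CD·CC·BDA·CC·BC·CD·CC·BDA·CC·BC·CD·CD·BDA·CD·CD·CC·CD·CD·BDA·CC·BC·CD·CD·BDA·CD·CD·CC·CD·CC·BDA·CC·BC·CD·CC·BDA·CC·BC·CD·CD·BDA·CD·CD·CC·CD·CC·BDA·CC·BC·CD·CC
    A ↦ BC
    B ↦ BDA
    C ↦ CD
    D ↦ CC

A->BC, B->BDA, C->CD, D->CC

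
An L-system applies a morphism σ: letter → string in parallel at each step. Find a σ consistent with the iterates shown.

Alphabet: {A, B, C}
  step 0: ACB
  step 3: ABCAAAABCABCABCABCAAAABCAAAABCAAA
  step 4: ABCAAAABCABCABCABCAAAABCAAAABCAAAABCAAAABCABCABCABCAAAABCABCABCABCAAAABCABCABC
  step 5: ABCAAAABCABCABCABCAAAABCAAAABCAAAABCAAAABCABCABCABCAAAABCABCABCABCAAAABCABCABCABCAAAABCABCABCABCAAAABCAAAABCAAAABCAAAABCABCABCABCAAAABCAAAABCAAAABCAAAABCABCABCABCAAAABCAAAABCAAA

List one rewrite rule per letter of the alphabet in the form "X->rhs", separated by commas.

  step 4 ⇒ step 5: ABCAAAABCABCABCABCAAAABCAAAABCAAAABCAAAABCABCABCABCAAAABCABCABCABCAAAABCABCABC ⇒ ABC·AA·A·ABC·ABC·ABC·ABC·AA·A·ABC·AA·A·ABC·AA·A·ABC·AA·A·ABC·ABC·ABC·ABC·AA·A·ABC·ABC·ABC·ABC·AA·A·ABC·ABC·ABC·ABC·AA·A·ABC·ABC·ABC·ABC·AA·A·ABC·AA·A·ABC·AA·A·ABC·AA·A·ABC·ABC·ABC·ABC·AA·A·ABC·AA·A·ABC·AA·A·ABC·AA·A·ABC·ABC·ABC·ABC·AA·A·ABC·AA·A·ABC·AA·A
    A ↦ ABC
    B ↦ AA
    C ↦ A

A->ABC, B->AA, C->A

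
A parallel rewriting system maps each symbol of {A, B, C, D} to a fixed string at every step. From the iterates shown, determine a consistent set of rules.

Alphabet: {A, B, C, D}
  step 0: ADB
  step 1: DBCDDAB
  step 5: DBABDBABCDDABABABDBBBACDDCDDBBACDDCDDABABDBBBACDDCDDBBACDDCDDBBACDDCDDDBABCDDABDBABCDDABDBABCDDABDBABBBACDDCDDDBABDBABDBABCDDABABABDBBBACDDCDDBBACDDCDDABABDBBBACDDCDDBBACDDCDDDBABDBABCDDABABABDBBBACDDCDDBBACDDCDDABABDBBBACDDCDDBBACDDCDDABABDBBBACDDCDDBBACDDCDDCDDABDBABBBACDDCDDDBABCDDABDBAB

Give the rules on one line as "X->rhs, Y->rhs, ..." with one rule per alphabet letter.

  step 0 ⇒ step 1: ADB ⇒ DB·CDD·AB
    A ↦ DB
    B ↦ AB
    D ↦ CDD
    C ↦ BBA  (constrained at step 1)

A->DB, B->AB, C->BBA, D->CDD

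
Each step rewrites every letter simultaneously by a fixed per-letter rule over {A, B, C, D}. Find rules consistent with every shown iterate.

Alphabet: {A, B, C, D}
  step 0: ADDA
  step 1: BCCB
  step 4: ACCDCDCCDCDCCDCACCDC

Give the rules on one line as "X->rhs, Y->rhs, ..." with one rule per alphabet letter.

  step 0 ⇒ step 1: ADDA ⇒ B·C·C·B
    A ↦ B
    D ↦ C
    B ↦ AC  (constrained at step 1)
    C ↦ DC  (constrained at step 1)

A->B, B->AC, C->DC, D->C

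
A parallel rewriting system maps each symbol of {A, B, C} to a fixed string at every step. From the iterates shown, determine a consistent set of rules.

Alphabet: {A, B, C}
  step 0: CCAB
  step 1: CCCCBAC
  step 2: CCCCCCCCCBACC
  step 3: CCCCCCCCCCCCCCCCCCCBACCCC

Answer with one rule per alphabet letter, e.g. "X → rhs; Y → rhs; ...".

  step 2 ⇒ step 3: CCCCCCCCCBACC ⇒ CC·CC·CC·CC·CC·CC·CC·CC·CC·C·BA·CC·CC
    A ↦ BA
    B ↦ C
    C ↦ CC

A->BA, B->C, C->CC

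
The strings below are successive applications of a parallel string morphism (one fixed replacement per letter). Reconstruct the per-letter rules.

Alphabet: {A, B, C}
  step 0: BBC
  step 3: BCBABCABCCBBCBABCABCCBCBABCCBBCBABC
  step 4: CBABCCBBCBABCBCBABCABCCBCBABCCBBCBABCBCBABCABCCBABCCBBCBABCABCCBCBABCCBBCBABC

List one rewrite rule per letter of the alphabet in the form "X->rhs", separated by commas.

  step 3 ⇒ step 4: BCBABCABCCBBCBABCABCCBCBABCCBBCBABC ⇒ CB·ABC·CB·B·CB·ABC·B·CB·ABC·ABC·CB·CB·ABC·CB·B·CB·ABC·B·CB·ABC·ABC·CB·ABC·CB·B·CB·ABC·ABC·CB·CB·ABC·CB·B·CB·ABC
    A ↦ B
    B ↦ CB
    C ↦ ABC

A->B, B->CB, C->ABC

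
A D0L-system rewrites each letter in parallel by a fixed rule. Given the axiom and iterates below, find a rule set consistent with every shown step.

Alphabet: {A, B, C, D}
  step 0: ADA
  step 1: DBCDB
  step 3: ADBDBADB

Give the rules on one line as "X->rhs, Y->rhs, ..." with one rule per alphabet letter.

  step 0 ⇒ step 1: ADA ⇒ DB·C·DB
    A ↦ DB
    D ↦ C
    B ↦ A  (constrained at step 1)
    C ↦ A  (constrained at step 1)

A->DB, B->A, C->A, D->C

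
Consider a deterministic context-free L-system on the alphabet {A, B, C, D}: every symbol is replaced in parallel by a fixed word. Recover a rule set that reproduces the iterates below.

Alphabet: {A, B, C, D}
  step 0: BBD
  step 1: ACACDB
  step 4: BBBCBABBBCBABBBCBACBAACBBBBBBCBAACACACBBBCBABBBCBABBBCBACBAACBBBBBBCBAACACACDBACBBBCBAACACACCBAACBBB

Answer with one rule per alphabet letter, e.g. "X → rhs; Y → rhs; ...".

A->BBB, B->AC, C->CBA, D->DB

  step 0 ⇒ step 1: BBD ⇒ AC·AC·DB
    B ↦ AC
    D ↦ DB
    A ↦ BBB  (constrained at step 1)
    C ↦ CBA  (constrained at step 1)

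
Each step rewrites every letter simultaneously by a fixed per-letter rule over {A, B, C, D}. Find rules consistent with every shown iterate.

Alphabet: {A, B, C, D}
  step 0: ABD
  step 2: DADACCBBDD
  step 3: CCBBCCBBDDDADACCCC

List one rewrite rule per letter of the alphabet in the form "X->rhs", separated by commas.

A->BB, B->DA, C->D, D->CC

  step 2 ⇒ step 3: DADACCBBDD ⇒ CC·BB·CC·BB·D·D·DA·DA·CC·CC
    A ↦ BB
    B ↦ DA
    C ↦ D
    D ↦ CC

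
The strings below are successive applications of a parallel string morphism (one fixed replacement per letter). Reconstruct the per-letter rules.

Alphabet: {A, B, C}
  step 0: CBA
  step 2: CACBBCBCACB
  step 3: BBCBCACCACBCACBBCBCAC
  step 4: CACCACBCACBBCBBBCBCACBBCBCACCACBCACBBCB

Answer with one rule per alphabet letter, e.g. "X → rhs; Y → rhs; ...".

A->BC, B->CAC, C->B

  step 3 ⇒ step 4: BBCBCACCACBCACBBCBCAC ⇒ CAC·CAC·B·CAC·B·BC·B·B·BC·B·CAC·B·BC·B·CAC·CAC·B·CAC·B·BC·B
    A ↦ BC
    B ↦ CAC
    C ↦ B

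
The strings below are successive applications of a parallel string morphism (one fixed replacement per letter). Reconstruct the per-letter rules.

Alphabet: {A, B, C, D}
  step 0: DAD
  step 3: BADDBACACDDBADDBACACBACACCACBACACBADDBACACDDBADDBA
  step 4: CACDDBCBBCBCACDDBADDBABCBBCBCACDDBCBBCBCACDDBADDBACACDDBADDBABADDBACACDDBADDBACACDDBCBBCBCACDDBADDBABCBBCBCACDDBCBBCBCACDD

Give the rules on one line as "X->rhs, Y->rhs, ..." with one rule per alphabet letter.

  step 3 ⇒ step 4: BADDBACACDDBADDBACACBACACCACBACACBADDBACACDDBADDBA ⇒ CAC·DD·BCB·BCB·CAC·DD·BA·DD·BA·BCB·BCB·CAC·DD·BCB·BCB·CAC·DD·BA·DD·BA·CAC·DD·BA·DD·BA·BA·DD·BA·CAC·DD·BA·DD·BA·CAC·DD·BCB·BCB·CAC·DD·BA·DD·BA·BCB·BCB·CAC·DD·BCB·BCB·CAC·DD
    A ↦ DD
    B ↦ CAC
    C ↦ BA
    D ↦ BCB

A->DD, B->CAC, C->BA, D->BCB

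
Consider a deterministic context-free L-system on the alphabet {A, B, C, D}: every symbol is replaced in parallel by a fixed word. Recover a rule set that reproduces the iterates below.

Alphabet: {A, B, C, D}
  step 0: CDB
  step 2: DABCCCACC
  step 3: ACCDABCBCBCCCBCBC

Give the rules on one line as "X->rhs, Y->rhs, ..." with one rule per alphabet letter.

  step 2 ⇒ step 3: DABCCCACC ⇒ A·CC·DA·BC·BC·BC·CC·BC·BC
    A ↦ CC
    B ↦ DA
    C ↦ BC
    D ↦ A

A->CC, B->DA, C->BC, D->A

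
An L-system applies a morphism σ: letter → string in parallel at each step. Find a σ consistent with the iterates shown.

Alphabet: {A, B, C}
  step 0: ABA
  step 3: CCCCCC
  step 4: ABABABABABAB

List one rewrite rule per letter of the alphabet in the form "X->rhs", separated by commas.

A->C, B->C, C->AB

  step 3 ⇒ step 4: CCCCCC ⇒ AB·AB·AB·AB·AB·AB
    C ↦ AB
    A ↦ C  (constrained at step 0)
    B ↦ C  (constrained at step 0)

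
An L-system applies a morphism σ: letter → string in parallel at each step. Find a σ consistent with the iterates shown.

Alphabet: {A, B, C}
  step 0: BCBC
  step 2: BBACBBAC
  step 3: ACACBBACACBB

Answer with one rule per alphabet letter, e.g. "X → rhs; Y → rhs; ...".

A->B, B->AC, C->B

  step 2 ⇒ step 3: BBACBBAC ⇒ AC·AC·B·B·AC·AC·B·B
    A ↦ B
    B ↦ AC
    C ↦ B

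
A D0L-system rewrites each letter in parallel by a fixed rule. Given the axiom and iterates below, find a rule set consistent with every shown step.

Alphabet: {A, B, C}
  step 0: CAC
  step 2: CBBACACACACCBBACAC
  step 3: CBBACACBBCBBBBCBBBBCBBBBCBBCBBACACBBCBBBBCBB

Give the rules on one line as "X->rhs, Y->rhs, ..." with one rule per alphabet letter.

A->BB, B->AC, C->CBB

  step 2 ⇒ step 3: CBBACACACACCBBACAC ⇒ CBB·AC·AC·BB·CBB·BB·CBB·BB·CBB·BB·CBB·CBB·AC·AC·BB·CBB·BB·CBB
    A ↦ BB
    B ↦ AC
    C ↦ CBB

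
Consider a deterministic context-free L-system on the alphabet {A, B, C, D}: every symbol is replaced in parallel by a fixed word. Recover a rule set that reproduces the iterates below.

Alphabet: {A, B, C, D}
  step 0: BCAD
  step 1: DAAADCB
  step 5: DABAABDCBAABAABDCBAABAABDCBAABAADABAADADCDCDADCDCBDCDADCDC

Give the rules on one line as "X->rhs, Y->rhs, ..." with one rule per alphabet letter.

  step 0 ⇒ step 1: BCAD ⇒ DA·AA·DC·B
    A ↦ DC
    B ↦ DA
    C ↦ AA
    D ↦ B

A->DC, B->DA, C->AA, D->B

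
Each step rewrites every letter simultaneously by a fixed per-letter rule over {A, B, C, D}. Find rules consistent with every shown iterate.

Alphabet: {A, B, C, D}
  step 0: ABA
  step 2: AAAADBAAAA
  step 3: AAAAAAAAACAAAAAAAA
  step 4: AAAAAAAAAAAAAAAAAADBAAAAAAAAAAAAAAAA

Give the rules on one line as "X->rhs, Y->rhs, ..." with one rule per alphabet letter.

A->AA, B->C, C->DB, D->A

  step 3 ⇒ step 4: AAAAAAAAACAAAAAAAA ⇒ AA·AA·AA·AA·AA·AA·AA·AA·AA·DB·AA·AA·AA·AA·AA·AA·AA·AA
    A ↦ AA
    C ↦ DB
  step 2 ⇒ step 3: AAAADBAAAA ⇒ AA·AA·AA·AA·A·C·AA·AA·AA·AA
    B ↦ C
  step 2 ⇒ step 3: AAAADBAAAA ⇒ AA·AA·AA·AA·A·C·AA·AA·AA·AA
    D ↦ A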